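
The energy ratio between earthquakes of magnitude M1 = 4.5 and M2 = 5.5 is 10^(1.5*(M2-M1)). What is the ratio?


M2 - M1 = 5.5 - 4.5 = 1.0
1.5 * 1.0 = 1.5
ratio = 10^1.5 = 31.62

31.62


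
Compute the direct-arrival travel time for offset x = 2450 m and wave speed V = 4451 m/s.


t = x / V
= 2450 / 4451
= 0.5504 s

0.5504


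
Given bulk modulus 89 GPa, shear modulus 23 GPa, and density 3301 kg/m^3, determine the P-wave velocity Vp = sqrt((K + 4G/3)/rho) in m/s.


First compute the effective modulus:
K + 4G/3 = 89e9 + 4*23e9/3 = 119666666666.67 Pa
Then divide by density:
119666666666.67 / 3301 = 36251640.9169 Pa/(kg/m^3)
Take the square root:
Vp = sqrt(36251640.9169) = 6020.93 m/s

6020.93


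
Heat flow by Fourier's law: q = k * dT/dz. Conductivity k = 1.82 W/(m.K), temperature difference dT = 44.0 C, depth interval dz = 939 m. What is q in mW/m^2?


q = k * dT / dz * 1000
= 1.82 * 44.0 / 939 * 1000
= 0.085282 * 1000
= 85.2822 mW/m^2

85.2822


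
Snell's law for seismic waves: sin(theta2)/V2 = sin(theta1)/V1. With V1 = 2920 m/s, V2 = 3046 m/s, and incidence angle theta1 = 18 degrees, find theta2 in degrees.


sin(theta1) = sin(18 deg) = 0.309017
sin(theta2) = V2/V1 * sin(theta1) = 3046/2920 * 0.309017 = 0.322351
theta2 = arcsin(0.322351) = 18.8052 degrees

18.8052


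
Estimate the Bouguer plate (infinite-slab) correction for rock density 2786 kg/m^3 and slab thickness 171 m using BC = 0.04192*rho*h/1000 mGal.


BC = 0.04192 * rho * h / 1000
= 0.04192 * 2786 * 171 / 1000
= 19.9709 mGal

19.9709


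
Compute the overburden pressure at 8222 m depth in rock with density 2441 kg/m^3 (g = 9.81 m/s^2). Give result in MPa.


P = rho * g * z / 1e6
= 2441 * 9.81 * 8222 / 1e6
= 196885738.62 / 1e6
= 196.8857 MPa

196.8857


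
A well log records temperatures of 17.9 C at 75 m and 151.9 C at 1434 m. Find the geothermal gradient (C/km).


dT = 151.9 - 17.9 = 134.0 C
dz = 1434 - 75 = 1359 m
gradient = dT/dz * 1000 = 134.0/1359 * 1000 = 98.6019 C/km

98.6019


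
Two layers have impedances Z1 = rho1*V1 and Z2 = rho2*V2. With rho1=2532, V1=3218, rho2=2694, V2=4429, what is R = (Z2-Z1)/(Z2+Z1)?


Z1 = 2532 * 3218 = 8147976
Z2 = 2694 * 4429 = 11931726
R = (11931726 - 8147976) / (11931726 + 8147976) = 3783750 / 20079702 = 0.1884

0.1884


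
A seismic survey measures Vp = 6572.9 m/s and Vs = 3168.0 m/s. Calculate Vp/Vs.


Vp/Vs = 6572.9 / 3168.0
= 2.0748

2.0748


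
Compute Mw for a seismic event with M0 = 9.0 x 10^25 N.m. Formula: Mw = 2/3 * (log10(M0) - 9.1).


log10(M0) = log10(9.0 x 10^25) = 25.9542
Mw = 2/3 * (25.9542 - 9.1)
= 2/3 * 16.8542
= 11.24

11.24


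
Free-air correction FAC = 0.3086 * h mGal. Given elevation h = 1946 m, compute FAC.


FAC = 0.3086 * h
= 0.3086 * 1946
= 600.5356 mGal

600.5356


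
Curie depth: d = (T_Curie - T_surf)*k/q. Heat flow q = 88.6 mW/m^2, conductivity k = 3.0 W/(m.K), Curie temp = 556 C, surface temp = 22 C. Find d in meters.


T_Curie - T_surf = 556 - 22 = 534 C
Convert q to W/m^2: 88.6 mW/m^2 = 0.0886 W/m^2
d = 534 * 3.0 / 0.0886 = 18081.26 m

18081.26


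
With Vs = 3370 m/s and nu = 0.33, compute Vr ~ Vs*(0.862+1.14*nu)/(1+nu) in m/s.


Numerator factor = 0.862 + 1.14*0.33 = 1.2382
Denominator = 1 + 0.33 = 1.33
Vr = 3370 * 1.2382 / 1.33 = 3137.39 m/s

3137.39


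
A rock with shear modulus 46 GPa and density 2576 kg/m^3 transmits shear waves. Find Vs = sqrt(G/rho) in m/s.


Convert G to Pa: G = 46e9 Pa
Compute G/rho = 46e9 / 2576 = 17857142.8571
Vs = sqrt(17857142.8571) = 4225.77 m/s

4225.77


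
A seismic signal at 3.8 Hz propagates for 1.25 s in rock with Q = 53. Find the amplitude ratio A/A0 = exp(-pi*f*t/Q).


pi*f*t/Q = pi*3.8*1.25/53 = 0.281558
A/A0 = exp(-0.281558) = 0.754607

0.754607


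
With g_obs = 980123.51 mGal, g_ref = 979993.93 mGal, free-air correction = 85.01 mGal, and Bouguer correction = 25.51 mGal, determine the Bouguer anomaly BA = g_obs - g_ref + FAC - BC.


BA = g_obs - g_ref + FAC - BC
= 980123.51 - 979993.93 + 85.01 - 25.51
= 189.08 mGal

189.08


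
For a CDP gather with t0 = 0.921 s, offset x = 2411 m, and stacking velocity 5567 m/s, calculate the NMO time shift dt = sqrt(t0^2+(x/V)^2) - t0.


x/Vnmo = 2411/5567 = 0.433088
(x/Vnmo)^2 = 0.187565
t0^2 = 0.848241
sqrt(0.848241 + 0.187565) = 1.017746
dt = 1.017746 - 0.921 = 0.096746

0.096746


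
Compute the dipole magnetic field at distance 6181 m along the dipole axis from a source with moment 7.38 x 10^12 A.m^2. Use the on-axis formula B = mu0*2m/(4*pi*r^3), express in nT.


m = 7.38 x 10^12 = 7380000000000 A.m^2
2m = 14760000000000 A.m^2
r^3 = 6181^3 = 236143627741
B = (4pi*10^-7) * 14760000000000 / (4*pi * 236143627741) * 1e9
= 18547963.026794 / 2967468344412.67 * 1e9
= 6250.4333 nT

6250.4333


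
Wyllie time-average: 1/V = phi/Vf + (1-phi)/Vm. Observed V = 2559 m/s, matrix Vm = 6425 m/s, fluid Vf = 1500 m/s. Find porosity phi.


1/V - 1/Vm = 1/2559 - 1/6425 = 0.00023514
1/Vf - 1/Vm = 1/1500 - 1/6425 = 0.00051102
phi = 0.00023514 / 0.00051102 = 0.4601

0.4601


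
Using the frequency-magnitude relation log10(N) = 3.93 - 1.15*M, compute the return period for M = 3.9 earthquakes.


log10(N) = 3.93 - 1.15*3.9 = -0.555
N = 10^-0.555 = 0.278612
T = 1/N = 1/0.278612 = 3.5892 years

3.5892


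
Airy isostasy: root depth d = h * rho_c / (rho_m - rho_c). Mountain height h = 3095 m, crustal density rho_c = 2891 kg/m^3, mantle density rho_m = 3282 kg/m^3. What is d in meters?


rho_m - rho_c = 3282 - 2891 = 391
d = 3095 * 2891 / 391
= 8947645 / 391
= 22884.0 m

22884.0


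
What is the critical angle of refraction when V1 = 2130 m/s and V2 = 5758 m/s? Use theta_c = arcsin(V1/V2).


V1/V2 = 2130/5758 = 0.36992
theta_c = arcsin(0.36992) = 21.7107 degrees

21.7107


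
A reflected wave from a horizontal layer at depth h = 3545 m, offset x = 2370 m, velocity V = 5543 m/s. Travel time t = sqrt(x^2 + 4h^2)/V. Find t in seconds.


x^2 + 4h^2 = 2370^2 + 4*3545^2 = 5616900 + 50268100 = 55885000
sqrt(55885000) = 7475.6271
t = 7475.6271 / 5543 = 1.3487 s

1.3487


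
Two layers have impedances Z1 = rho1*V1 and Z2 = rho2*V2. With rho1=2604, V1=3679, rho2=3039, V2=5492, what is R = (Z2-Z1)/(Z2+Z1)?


Z1 = 2604 * 3679 = 9580116
Z2 = 3039 * 5492 = 16690188
R = (16690188 - 9580116) / (16690188 + 9580116) = 7110072 / 26270304 = 0.2707

0.2707


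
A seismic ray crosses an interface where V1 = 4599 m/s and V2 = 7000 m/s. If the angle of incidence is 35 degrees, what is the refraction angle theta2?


sin(theta1) = sin(35 deg) = 0.573576
sin(theta2) = V2/V1 * sin(theta1) = 7000/4599 * 0.573576 = 0.873023
theta2 = arcsin(0.873023) = 60.8119 degrees

60.8119


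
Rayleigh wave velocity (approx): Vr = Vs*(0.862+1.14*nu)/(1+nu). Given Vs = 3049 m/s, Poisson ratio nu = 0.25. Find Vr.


Numerator factor = 0.862 + 1.14*0.25 = 1.147
Denominator = 1 + 0.25 = 1.25
Vr = 3049 * 1.147 / 1.25 = 2797.76 m/s

2797.76


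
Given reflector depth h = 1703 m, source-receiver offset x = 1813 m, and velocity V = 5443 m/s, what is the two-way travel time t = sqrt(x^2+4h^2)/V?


x^2 + 4h^2 = 1813^2 + 4*1703^2 = 3286969 + 11600836 = 14887805
sqrt(14887805) = 3858.4718
t = 3858.4718 / 5443 = 0.7089 s

0.7089


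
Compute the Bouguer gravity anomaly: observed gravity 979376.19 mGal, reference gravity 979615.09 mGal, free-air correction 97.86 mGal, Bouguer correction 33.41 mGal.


BA = g_obs - g_ref + FAC - BC
= 979376.19 - 979615.09 + 97.86 - 33.41
= -174.45 mGal

-174.45


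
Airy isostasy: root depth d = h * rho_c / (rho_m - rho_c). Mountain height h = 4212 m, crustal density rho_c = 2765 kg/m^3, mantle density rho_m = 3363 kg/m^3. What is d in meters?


rho_m - rho_c = 3363 - 2765 = 598
d = 4212 * 2765 / 598
= 11646180 / 598
= 19475.22 m

19475.22


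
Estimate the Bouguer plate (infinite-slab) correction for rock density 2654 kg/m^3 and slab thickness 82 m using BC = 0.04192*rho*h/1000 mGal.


BC = 0.04192 * rho * h / 1000
= 0.04192 * 2654 * 82 / 1000
= 9.123 mGal

9.123


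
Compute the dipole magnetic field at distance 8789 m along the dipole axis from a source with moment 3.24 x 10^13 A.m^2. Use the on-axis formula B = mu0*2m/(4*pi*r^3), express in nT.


m = 3.24 x 10^13 = 32400000000000 A.m^2
2m = 64800000000000 A.m^2
r^3 = 8789^3 = 678919673069
B = (4pi*10^-7) * 64800000000000 / (4*pi * 678919673069) * 1e9
= 81430081.581047 / 8531556229164.62 * 1e9
= 9544.5754 nT

9544.5754


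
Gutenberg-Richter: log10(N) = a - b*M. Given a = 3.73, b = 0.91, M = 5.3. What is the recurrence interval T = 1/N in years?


log10(N) = 3.73 - 0.91*5.3 = -1.093
N = 10^-1.093 = 0.080724
T = 1/N = 1/0.080724 = 12.388 years

12.388


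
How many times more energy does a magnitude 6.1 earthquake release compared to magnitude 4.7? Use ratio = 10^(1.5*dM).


M2 - M1 = 6.1 - 4.7 = 1.4
1.5 * 1.4 = 2.1
ratio = 10^2.1 = 125.89

125.89


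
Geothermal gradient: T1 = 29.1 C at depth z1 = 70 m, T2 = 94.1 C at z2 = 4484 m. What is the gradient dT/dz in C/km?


dT = 94.1 - 29.1 = 65.0 C
dz = 4484 - 70 = 4414 m
gradient = dT/dz * 1000 = 65.0/4414 * 1000 = 14.7259 C/km

14.7259


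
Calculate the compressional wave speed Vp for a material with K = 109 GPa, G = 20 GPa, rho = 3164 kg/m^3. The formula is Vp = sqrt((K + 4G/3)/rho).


First compute the effective modulus:
K + 4G/3 = 109e9 + 4*20e9/3 = 135666666666.67 Pa
Then divide by density:
135666666666.67 / 3164 = 42878213.2322 Pa/(kg/m^3)
Take the square root:
Vp = sqrt(42878213.2322) = 6548.15 m/s

6548.15


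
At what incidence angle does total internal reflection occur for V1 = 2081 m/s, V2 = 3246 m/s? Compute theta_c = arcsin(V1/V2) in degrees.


V1/V2 = 2081/3246 = 0.641097
theta_c = arcsin(0.641097) = 39.8736 degrees

39.8736


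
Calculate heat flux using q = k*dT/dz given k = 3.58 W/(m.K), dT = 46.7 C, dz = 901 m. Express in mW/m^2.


q = k * dT / dz * 1000
= 3.58 * 46.7 / 901 * 1000
= 0.185556 * 1000
= 185.556 mW/m^2

185.556


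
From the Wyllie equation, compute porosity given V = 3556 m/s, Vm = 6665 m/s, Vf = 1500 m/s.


1/V - 1/Vm = 1/3556 - 1/6665 = 0.00013118
1/Vf - 1/Vm = 1/1500 - 1/6665 = 0.00051663
phi = 0.00013118 / 0.00051663 = 0.2539

0.2539


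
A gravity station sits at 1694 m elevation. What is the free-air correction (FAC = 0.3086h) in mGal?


FAC = 0.3086 * h
= 0.3086 * 1694
= 522.7684 mGal

522.7684


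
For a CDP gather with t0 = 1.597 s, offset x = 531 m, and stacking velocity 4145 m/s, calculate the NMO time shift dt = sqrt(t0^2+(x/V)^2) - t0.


x/Vnmo = 531/4145 = 0.128106
(x/Vnmo)^2 = 0.016411
t0^2 = 2.550409
sqrt(2.550409 + 0.016411) = 1.60213
dt = 1.60213 - 1.597 = 0.00513

0.00513


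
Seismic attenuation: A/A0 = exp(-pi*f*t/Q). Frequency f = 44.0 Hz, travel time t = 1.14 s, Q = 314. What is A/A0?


pi*f*t/Q = pi*44.0*1.14/314 = 0.501854
A/A0 = exp(-0.501854) = 0.605407

0.605407


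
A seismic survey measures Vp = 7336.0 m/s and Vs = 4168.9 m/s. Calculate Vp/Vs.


Vp/Vs = 7336.0 / 4168.9
= 1.7597

1.7597


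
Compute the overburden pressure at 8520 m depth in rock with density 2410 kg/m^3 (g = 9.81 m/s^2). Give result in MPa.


P = rho * g * z / 1e6
= 2410 * 9.81 * 8520 / 1e6
= 201430692.0 / 1e6
= 201.4307 MPa

201.4307


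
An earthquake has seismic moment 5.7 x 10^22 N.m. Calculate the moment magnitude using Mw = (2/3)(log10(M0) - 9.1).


log10(M0) = log10(5.7 x 10^22) = 22.7559
Mw = 2/3 * (22.7559 - 9.1)
= 2/3 * 13.6559
= 9.1

9.1


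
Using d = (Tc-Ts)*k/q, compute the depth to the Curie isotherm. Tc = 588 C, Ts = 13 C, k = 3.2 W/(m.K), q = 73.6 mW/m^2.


T_Curie - T_surf = 588 - 13 = 575 C
Convert q to W/m^2: 73.6 mW/m^2 = 0.0736 W/m^2
d = 575 * 3.2 / 0.0736 = 25000.0 m

25000.0


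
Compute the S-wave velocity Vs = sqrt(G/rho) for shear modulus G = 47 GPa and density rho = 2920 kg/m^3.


Convert G to Pa: G = 47e9 Pa
Compute G/rho = 47e9 / 2920 = 16095890.411
Vs = sqrt(16095890.411) = 4011.97 m/s

4011.97


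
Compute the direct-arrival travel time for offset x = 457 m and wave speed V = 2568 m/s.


t = x / V
= 457 / 2568
= 0.178 s

0.178


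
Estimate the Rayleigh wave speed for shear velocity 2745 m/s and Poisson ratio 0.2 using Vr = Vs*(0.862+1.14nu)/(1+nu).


Numerator factor = 0.862 + 1.14*0.2 = 1.09
Denominator = 1 + 0.2 = 1.2
Vr = 2745 * 1.09 / 1.2 = 2493.38 m/s

2493.38


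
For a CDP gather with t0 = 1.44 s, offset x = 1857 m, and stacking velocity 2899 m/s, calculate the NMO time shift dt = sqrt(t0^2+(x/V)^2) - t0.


x/Vnmo = 1857/2899 = 0.640566
(x/Vnmo)^2 = 0.410324
t0^2 = 2.0736
sqrt(2.0736 + 0.410324) = 1.576047
dt = 1.576047 - 1.44 = 0.136047

0.136047


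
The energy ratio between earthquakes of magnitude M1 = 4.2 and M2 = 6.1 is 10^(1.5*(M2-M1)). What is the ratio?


M2 - M1 = 6.1 - 4.2 = 1.9
1.5 * 1.9 = 2.85
ratio = 10^2.85 = 707.95

707.95


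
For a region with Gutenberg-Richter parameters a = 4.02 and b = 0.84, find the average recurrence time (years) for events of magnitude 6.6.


log10(N) = 4.02 - 0.84*6.6 = -1.524
N = 10^-1.524 = 0.029923
T = 1/N = 1/0.029923 = 33.4195 years

33.4195


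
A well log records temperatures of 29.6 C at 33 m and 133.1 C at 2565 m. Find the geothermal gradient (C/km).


dT = 133.1 - 29.6 = 103.5 C
dz = 2565 - 33 = 2532 m
gradient = dT/dz * 1000 = 103.5/2532 * 1000 = 40.8768 C/km

40.8768


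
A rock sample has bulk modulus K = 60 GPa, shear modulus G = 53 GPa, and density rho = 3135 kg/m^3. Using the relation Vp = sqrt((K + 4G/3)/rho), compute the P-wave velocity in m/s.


First compute the effective modulus:
K + 4G/3 = 60e9 + 4*53e9/3 = 130666666666.67 Pa
Then divide by density:
130666666666.67 / 3135 = 41679957.4694 Pa/(kg/m^3)
Take the square root:
Vp = sqrt(41679957.4694) = 6456.0 m/s

6456.0


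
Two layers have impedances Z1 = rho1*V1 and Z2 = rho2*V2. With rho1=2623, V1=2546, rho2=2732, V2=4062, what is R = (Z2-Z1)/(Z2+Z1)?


Z1 = 2623 * 2546 = 6678158
Z2 = 2732 * 4062 = 11097384
R = (11097384 - 6678158) / (11097384 + 6678158) = 4419226 / 17775542 = 0.2486

0.2486


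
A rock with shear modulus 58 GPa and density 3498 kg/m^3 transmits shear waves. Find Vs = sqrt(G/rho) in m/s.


Convert G to Pa: G = 58e9 Pa
Compute G/rho = 58e9 / 3498 = 16580903.3734
Vs = sqrt(16580903.3734) = 4071.97 m/s

4071.97


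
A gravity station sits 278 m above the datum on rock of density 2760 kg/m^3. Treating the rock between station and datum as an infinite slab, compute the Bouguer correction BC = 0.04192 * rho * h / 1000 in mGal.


BC = 0.04192 * rho * h / 1000
= 0.04192 * 2760 * 278 / 1000
= 32.1644 mGal

32.1644


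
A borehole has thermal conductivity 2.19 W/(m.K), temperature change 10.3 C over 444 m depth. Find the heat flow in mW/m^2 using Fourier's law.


q = k * dT / dz * 1000
= 2.19 * 10.3 / 444 * 1000
= 0.050804 * 1000
= 50.8041 mW/m^2

50.8041


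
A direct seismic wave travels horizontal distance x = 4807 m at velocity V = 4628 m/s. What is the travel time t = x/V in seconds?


t = x / V
= 4807 / 4628
= 1.0387 s

1.0387


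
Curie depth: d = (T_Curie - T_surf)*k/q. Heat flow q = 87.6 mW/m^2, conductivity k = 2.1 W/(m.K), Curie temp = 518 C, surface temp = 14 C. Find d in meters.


T_Curie - T_surf = 518 - 14 = 504 C
Convert q to W/m^2: 87.6 mW/m^2 = 0.0876 W/m^2
d = 504 * 2.1 / 0.0876 = 12082.19 m

12082.19


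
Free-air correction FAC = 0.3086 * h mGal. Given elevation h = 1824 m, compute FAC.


FAC = 0.3086 * h
= 0.3086 * 1824
= 562.8864 mGal

562.8864


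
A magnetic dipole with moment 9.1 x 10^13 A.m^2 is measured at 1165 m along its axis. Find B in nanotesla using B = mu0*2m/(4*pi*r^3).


m = 9.1 x 10^13 = 91000000000000 A.m^2
2m = 182000000000000 A.m^2
r^3 = 1165^3 = 1581167125
B = (4pi*10^-7) * 182000000000000 / (4*pi * 1581167125) * 1e9
= 228707945.181337 / 19869532095.99 * 1e9
= 11510484.6997 nT

11510484.6997


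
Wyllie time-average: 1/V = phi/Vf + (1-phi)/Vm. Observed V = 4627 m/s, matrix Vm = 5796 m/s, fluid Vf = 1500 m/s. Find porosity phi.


1/V - 1/Vm = 1/4627 - 1/5796 = 4.359e-05
1/Vf - 1/Vm = 1/1500 - 1/5796 = 0.00049413
phi = 4.359e-05 / 0.00049413 = 0.0882

0.0882


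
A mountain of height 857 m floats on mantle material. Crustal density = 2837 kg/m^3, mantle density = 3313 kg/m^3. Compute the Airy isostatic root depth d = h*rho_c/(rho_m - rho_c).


rho_m - rho_c = 3313 - 2837 = 476
d = 857 * 2837 / 476
= 2431309 / 476
= 5107.79 m

5107.79


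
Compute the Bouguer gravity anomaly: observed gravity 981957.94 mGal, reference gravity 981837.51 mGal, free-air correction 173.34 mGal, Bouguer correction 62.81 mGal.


BA = g_obs - g_ref + FAC - BC
= 981957.94 - 981837.51 + 173.34 - 62.81
= 230.96 mGal

230.96


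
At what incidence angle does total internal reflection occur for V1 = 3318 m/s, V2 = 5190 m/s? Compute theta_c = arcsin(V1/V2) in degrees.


V1/V2 = 3318/5190 = 0.639306
theta_c = arcsin(0.639306) = 39.7401 degrees

39.7401


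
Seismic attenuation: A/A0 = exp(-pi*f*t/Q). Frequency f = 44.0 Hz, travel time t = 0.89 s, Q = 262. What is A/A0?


pi*f*t/Q = pi*44.0*0.89/262 = 0.46956
A/A0 = exp(-0.46956) = 0.625277

0.625277


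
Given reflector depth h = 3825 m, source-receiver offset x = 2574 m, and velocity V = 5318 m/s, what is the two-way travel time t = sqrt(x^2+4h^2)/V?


x^2 + 4h^2 = 2574^2 + 4*3825^2 = 6625476 + 58522500 = 65147976
sqrt(65147976) = 8071.4296
t = 8071.4296 / 5318 = 1.5178 s

1.5178


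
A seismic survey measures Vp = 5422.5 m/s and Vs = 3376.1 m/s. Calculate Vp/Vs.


Vp/Vs = 5422.5 / 3376.1
= 1.6061

1.6061


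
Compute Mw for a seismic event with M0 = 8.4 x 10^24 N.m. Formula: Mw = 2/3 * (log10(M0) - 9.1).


log10(M0) = log10(8.4 x 10^24) = 24.9243
Mw = 2/3 * (24.9243 - 9.1)
= 2/3 * 15.8243
= 10.55

10.55


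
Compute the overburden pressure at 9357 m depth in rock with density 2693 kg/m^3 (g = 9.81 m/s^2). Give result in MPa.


P = rho * g * z / 1e6
= 2693 * 9.81 * 9357 / 1e6
= 247196313.81 / 1e6
= 247.1963 MPa

247.1963


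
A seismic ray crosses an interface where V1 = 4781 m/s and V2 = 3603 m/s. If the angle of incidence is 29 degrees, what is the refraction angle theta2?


sin(theta1) = sin(29 deg) = 0.48481
sin(theta2) = V2/V1 * sin(theta1) = 3603/4781 * 0.48481 = 0.365356
theta2 = arcsin(0.365356) = 21.4295 degrees

21.4295


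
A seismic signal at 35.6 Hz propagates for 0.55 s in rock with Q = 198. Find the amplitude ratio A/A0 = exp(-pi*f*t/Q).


pi*f*t/Q = pi*35.6*0.55/198 = 0.310669
A/A0 = exp(-0.310669) = 0.732957

0.732957


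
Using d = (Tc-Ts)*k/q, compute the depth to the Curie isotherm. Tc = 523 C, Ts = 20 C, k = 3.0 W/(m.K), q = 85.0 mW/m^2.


T_Curie - T_surf = 523 - 20 = 503 C
Convert q to W/m^2: 85.0 mW/m^2 = 0.085 W/m^2
d = 503 * 3.0 / 0.085 = 17752.94 m

17752.94


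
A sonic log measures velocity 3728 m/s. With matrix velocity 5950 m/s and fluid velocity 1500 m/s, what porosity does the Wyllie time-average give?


1/V - 1/Vm = 1/3728 - 1/5950 = 0.00010017
1/Vf - 1/Vm = 1/1500 - 1/5950 = 0.0004986
phi = 0.00010017 / 0.0004986 = 0.2009

0.2009


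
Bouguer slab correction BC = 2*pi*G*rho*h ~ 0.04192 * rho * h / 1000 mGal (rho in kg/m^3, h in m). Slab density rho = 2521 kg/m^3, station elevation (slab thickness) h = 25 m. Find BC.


BC = 0.04192 * rho * h / 1000
= 0.04192 * 2521 * 25 / 1000
= 2.642 mGal

2.642


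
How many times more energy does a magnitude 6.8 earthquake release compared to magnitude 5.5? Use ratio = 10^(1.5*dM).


M2 - M1 = 6.8 - 5.5 = 1.3
1.5 * 1.3 = 1.95
ratio = 10^1.95 = 89.13

89.13


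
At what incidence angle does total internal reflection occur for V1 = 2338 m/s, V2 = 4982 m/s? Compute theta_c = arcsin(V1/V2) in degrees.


V1/V2 = 2338/4982 = 0.469289
theta_c = arcsin(0.469289) = 27.9882 degrees

27.9882


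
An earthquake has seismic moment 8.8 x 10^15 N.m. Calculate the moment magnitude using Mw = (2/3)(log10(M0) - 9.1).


log10(M0) = log10(8.8 x 10^15) = 15.9445
Mw = 2/3 * (15.9445 - 9.1)
= 2/3 * 6.8445
= 4.56

4.56


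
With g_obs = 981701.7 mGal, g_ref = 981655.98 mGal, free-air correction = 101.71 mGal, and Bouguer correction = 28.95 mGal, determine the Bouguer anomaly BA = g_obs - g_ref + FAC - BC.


BA = g_obs - g_ref + FAC - BC
= 981701.7 - 981655.98 + 101.71 - 28.95
= 118.48 mGal

118.48


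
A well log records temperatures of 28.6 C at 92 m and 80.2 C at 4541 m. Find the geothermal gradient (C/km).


dT = 80.2 - 28.6 = 51.6 C
dz = 4541 - 92 = 4449 m
gradient = dT/dz * 1000 = 51.6/4449 * 1000 = 11.5981 C/km

11.5981


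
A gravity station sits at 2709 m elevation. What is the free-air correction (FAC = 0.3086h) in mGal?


FAC = 0.3086 * h
= 0.3086 * 2709
= 835.9974 mGal

835.9974


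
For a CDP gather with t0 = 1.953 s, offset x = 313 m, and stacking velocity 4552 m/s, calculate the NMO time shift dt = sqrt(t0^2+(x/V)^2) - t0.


x/Vnmo = 313/4552 = 0.068761
(x/Vnmo)^2 = 0.004728
t0^2 = 3.814209
sqrt(3.814209 + 0.004728) = 1.95421
dt = 1.95421 - 1.953 = 0.00121

0.00121


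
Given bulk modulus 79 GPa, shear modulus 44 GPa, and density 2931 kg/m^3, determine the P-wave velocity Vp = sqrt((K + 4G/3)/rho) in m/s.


First compute the effective modulus:
K + 4G/3 = 79e9 + 4*44e9/3 = 137666666666.67 Pa
Then divide by density:
137666666666.67 / 2931 = 46969180.0296 Pa/(kg/m^3)
Take the square root:
Vp = sqrt(46969180.0296) = 6853.41 m/s

6853.41


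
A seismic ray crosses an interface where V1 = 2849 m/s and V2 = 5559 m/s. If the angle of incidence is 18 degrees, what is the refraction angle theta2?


sin(theta1) = sin(18 deg) = 0.309017
sin(theta2) = V2/V1 * sin(theta1) = 5559/2849 * 0.309017 = 0.602957
theta2 = arcsin(0.602957) = 37.082 degrees

37.082


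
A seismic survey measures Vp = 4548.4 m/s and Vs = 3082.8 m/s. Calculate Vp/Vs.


Vp/Vs = 4548.4 / 3082.8
= 1.4754

1.4754


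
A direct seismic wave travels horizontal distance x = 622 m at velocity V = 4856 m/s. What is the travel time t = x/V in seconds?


t = x / V
= 622 / 4856
= 0.1281 s

0.1281


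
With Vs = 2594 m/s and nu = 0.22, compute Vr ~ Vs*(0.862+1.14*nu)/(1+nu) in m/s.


Numerator factor = 0.862 + 1.14*0.22 = 1.1128
Denominator = 1 + 0.22 = 1.22
Vr = 2594 * 1.1128 / 1.22 = 2366.07 m/s

2366.07


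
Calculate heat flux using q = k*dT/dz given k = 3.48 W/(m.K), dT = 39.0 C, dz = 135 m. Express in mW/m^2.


q = k * dT / dz * 1000
= 3.48 * 39.0 / 135 * 1000
= 1.005333 * 1000
= 1005.3333 mW/m^2

1005.3333


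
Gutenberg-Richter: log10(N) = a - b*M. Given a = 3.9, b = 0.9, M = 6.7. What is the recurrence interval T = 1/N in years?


log10(N) = 3.9 - 0.9*6.7 = -2.13
N = 10^-2.13 = 0.007413
T = 1/N = 1/0.007413 = 134.8963 years

134.8963


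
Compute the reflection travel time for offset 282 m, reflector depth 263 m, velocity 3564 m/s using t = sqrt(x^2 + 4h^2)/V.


x^2 + 4h^2 = 282^2 + 4*263^2 = 79524 + 276676 = 356200
sqrt(356200) = 596.8249
t = 596.8249 / 3564 = 0.1675 s

0.1675


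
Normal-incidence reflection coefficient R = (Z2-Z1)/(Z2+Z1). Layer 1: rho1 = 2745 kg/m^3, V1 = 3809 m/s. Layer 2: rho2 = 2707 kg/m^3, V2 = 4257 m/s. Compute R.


Z1 = 2745 * 3809 = 10455705
Z2 = 2707 * 4257 = 11523699
R = (11523699 - 10455705) / (11523699 + 10455705) = 1067994 / 21979404 = 0.0486

0.0486


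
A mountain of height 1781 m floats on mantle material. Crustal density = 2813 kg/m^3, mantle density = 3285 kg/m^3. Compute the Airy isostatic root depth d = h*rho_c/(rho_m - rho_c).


rho_m - rho_c = 3285 - 2813 = 472
d = 1781 * 2813 / 472
= 5009953 / 472
= 10614.31 m

10614.31


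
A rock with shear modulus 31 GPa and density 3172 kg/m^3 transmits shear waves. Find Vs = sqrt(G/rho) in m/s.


Convert G to Pa: G = 31e9 Pa
Compute G/rho = 31e9 / 3172 = 9773013.8714
Vs = sqrt(9773013.8714) = 3126.18 m/s

3126.18


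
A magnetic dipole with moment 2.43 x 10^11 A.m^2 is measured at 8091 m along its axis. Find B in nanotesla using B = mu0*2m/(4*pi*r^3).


m = 2.43 x 10^11 = 243000000000 A.m^2
2m = 486000000000 A.m^2
r^3 = 8091^3 = 529671497571
B = (4pi*10^-7) * 486000000000 / (4*pi * 529671497571) * 1e9
= 610725.611858 / 6656048342339.83 * 1e9
= 91.755 nT

91.755


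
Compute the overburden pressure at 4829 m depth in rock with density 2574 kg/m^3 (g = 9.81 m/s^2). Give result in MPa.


P = rho * g * z / 1e6
= 2574 * 9.81 * 4829 / 1e6
= 121936789.26 / 1e6
= 121.9368 MPa

121.9368


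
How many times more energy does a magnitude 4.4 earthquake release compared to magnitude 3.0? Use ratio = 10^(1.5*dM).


M2 - M1 = 4.4 - 3.0 = 1.4
1.5 * 1.4 = 2.1
ratio = 10^2.1 = 125.89

125.89


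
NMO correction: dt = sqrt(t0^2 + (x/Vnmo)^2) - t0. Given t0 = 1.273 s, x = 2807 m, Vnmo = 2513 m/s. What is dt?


x/Vnmo = 2807/2513 = 1.116992
(x/Vnmo)^2 = 1.24767
t0^2 = 1.620529
sqrt(1.620529 + 1.24767) = 1.693576
dt = 1.693576 - 1.273 = 0.420576

0.420576


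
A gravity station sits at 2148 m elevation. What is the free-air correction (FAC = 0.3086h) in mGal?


FAC = 0.3086 * h
= 0.3086 * 2148
= 662.8728 mGal

662.8728


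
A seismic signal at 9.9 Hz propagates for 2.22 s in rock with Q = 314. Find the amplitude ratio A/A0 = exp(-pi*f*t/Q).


pi*f*t/Q = pi*9.9*2.22/314 = 0.219891
A/A0 = exp(-0.219891) = 0.802606

0.802606


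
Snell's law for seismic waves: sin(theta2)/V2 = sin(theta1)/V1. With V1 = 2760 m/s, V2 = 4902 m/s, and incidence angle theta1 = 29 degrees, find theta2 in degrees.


sin(theta1) = sin(29 deg) = 0.48481
sin(theta2) = V2/V1 * sin(theta1) = 4902/2760 * 0.48481 = 0.861064
theta2 = arcsin(0.861064) = 59.4363 degrees

59.4363


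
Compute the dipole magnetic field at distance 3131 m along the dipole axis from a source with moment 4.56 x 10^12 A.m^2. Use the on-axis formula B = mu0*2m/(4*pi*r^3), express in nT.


m = 4.56 x 10^12 = 4560000000000 A.m^2
2m = 9120000000000 A.m^2
r^3 = 3131^3 = 30693697091
B = (4pi*10^-7) * 9120000000000 / (4*pi * 30693697091) * 1e9
= 11460530.000296 / 385708373170.38 * 1e9
= 29712.9407 nT

29712.9407


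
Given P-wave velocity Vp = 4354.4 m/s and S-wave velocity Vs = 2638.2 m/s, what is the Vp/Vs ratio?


Vp/Vs = 4354.4 / 2638.2
= 1.6505

1.6505


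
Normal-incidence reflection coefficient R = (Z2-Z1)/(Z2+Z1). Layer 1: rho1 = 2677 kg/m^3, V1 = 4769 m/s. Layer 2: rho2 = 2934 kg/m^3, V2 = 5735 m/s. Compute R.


Z1 = 2677 * 4769 = 12766613
Z2 = 2934 * 5735 = 16826490
R = (16826490 - 12766613) / (16826490 + 12766613) = 4059877 / 29593103 = 0.1372

0.1372


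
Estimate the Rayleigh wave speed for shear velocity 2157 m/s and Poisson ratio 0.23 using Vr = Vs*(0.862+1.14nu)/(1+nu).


Numerator factor = 0.862 + 1.14*0.23 = 1.1242
Denominator = 1 + 0.23 = 1.23
Vr = 2157 * 1.1242 / 1.23 = 1971.46 m/s

1971.46


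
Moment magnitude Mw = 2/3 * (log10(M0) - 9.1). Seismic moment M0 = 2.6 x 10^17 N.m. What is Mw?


log10(M0) = log10(2.6 x 10^17) = 17.415
Mw = 2/3 * (17.415 - 9.1)
= 2/3 * 8.315
= 5.54

5.54


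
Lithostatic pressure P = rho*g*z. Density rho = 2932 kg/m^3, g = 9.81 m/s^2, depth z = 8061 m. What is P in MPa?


P = rho * g * z / 1e6
= 2932 * 9.81 * 8061 / 1e6
= 231857898.12 / 1e6
= 231.8579 MPa

231.8579


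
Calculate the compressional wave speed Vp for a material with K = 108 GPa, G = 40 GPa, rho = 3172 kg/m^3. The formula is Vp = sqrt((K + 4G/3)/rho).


First compute the effective modulus:
K + 4G/3 = 108e9 + 4*40e9/3 = 161333333333.33 Pa
Then divide by density:
161333333333.33 / 3172 = 50861706.5994 Pa/(kg/m^3)
Take the square root:
Vp = sqrt(50861706.5994) = 7131.74 m/s

7131.74


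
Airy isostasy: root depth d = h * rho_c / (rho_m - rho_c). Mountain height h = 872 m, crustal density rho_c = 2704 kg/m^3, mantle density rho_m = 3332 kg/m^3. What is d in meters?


rho_m - rho_c = 3332 - 2704 = 628
d = 872 * 2704 / 628
= 2357888 / 628
= 3754.6 m

3754.6


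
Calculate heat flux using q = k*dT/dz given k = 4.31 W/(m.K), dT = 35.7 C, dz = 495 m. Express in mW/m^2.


q = k * dT / dz * 1000
= 4.31 * 35.7 / 495 * 1000
= 0.310842 * 1000
= 310.8424 mW/m^2

310.8424


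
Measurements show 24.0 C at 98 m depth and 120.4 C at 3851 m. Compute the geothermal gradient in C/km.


dT = 120.4 - 24.0 = 96.4 C
dz = 3851 - 98 = 3753 m
gradient = dT/dz * 1000 = 96.4/3753 * 1000 = 25.6861 C/km

25.6861


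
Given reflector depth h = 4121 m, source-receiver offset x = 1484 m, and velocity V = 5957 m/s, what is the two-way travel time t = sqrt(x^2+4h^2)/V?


x^2 + 4h^2 = 1484^2 + 4*4121^2 = 2202256 + 67930564 = 70132820
sqrt(70132820) = 8374.534
t = 8374.534 / 5957 = 1.4058 s

1.4058


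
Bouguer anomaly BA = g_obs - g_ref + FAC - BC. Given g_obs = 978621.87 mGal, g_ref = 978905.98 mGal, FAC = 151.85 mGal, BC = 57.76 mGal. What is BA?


BA = g_obs - g_ref + FAC - BC
= 978621.87 - 978905.98 + 151.85 - 57.76
= -190.02 mGal

-190.02


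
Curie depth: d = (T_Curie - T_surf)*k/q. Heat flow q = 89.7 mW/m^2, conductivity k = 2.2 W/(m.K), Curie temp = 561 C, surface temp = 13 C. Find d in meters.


T_Curie - T_surf = 561 - 13 = 548 C
Convert q to W/m^2: 89.7 mW/m^2 = 0.0897 W/m^2
d = 548 * 2.2 / 0.0897 = 13440.36 m

13440.36


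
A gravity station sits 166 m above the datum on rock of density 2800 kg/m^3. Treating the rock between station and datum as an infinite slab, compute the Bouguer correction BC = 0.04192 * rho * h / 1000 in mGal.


BC = 0.04192 * rho * h / 1000
= 0.04192 * 2800 * 166 / 1000
= 19.4844 mGal

19.4844


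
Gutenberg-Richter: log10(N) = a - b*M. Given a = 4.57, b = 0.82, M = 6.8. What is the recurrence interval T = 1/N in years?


log10(N) = 4.57 - 0.82*6.8 = -1.006
N = 10^-1.006 = 0.098628
T = 1/N = 1/0.098628 = 10.1391 years

10.1391


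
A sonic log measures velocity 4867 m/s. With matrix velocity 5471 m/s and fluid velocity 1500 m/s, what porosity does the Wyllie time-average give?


1/V - 1/Vm = 1/4867 - 1/5471 = 2.268e-05
1/Vf - 1/Vm = 1/1500 - 1/5471 = 0.00048388
phi = 2.268e-05 / 0.00048388 = 0.0469

0.0469


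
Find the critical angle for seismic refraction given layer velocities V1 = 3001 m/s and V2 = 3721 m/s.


V1/V2 = 3001/3721 = 0.806504
theta_c = arcsin(0.806504) = 53.7557 degrees

53.7557


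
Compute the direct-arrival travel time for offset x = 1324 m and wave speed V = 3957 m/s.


t = x / V
= 1324 / 3957
= 0.3346 s

0.3346


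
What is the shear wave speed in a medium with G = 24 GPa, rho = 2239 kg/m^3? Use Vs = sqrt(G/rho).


Convert G to Pa: G = 24e9 Pa
Compute G/rho = 24e9 / 2239 = 10719071.0138
Vs = sqrt(10719071.0138) = 3274.0 m/s

3274.0


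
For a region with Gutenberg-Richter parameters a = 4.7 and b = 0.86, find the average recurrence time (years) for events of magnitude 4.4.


log10(N) = 4.7 - 0.86*4.4 = 0.916
N = 10^0.916 = 8.241381
T = 1/N = 1/8.241381 = 0.1213 years

0.1213


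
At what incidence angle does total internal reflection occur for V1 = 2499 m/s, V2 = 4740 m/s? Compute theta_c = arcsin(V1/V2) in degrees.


V1/V2 = 2499/4740 = 0.527215
theta_c = arcsin(0.527215) = 31.8175 degrees

31.8175


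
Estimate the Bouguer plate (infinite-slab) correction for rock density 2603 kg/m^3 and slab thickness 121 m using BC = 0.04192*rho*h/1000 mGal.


BC = 0.04192 * rho * h / 1000
= 0.04192 * 2603 * 121 / 1000
= 13.2032 mGal

13.2032


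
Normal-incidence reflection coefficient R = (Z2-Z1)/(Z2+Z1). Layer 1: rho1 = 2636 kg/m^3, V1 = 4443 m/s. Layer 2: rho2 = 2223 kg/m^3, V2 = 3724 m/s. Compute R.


Z1 = 2636 * 4443 = 11711748
Z2 = 2223 * 3724 = 8278452
R = (8278452 - 11711748) / (8278452 + 11711748) = -3433296 / 19990200 = -0.1717

-0.1717


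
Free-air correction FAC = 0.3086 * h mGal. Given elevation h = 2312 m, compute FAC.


FAC = 0.3086 * h
= 0.3086 * 2312
= 713.4832 mGal

713.4832


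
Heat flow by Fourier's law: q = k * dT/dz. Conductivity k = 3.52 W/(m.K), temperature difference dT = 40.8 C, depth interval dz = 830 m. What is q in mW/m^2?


q = k * dT / dz * 1000
= 3.52 * 40.8 / 830 * 1000
= 0.173031 * 1000
= 173.0313 mW/m^2

173.0313


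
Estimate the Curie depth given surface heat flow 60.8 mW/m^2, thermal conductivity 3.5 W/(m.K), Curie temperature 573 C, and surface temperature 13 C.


T_Curie - T_surf = 573 - 13 = 560 C
Convert q to W/m^2: 60.8 mW/m^2 = 0.0608 W/m^2
d = 560 * 3.5 / 0.0608 = 32236.84 m

32236.84


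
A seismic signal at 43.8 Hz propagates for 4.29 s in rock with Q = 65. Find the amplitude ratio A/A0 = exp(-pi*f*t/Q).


pi*f*t/Q = pi*43.8*4.29/65 = 9.081716
A/A0 = exp(-9.081716) = 0.000114

1.140000e-04


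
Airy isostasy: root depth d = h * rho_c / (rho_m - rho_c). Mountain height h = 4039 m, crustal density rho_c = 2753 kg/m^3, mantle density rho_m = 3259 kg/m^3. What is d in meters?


rho_m - rho_c = 3259 - 2753 = 506
d = 4039 * 2753 / 506
= 11119367 / 506
= 21975.03 m

21975.03


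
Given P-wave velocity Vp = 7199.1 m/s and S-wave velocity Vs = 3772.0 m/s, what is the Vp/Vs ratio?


Vp/Vs = 7199.1 / 3772.0
= 1.9086

1.9086


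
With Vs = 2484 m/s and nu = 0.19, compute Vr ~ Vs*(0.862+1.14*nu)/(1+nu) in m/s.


Numerator factor = 0.862 + 1.14*0.19 = 1.0786
Denominator = 1 + 0.19 = 1.19
Vr = 2484 * 1.0786 / 1.19 = 2251.46 m/s

2251.46


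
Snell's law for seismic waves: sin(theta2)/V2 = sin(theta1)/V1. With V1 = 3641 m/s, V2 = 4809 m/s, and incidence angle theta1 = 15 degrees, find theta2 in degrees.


sin(theta1) = sin(15 deg) = 0.258819
sin(theta2) = V2/V1 * sin(theta1) = 4809/3641 * 0.258819 = 0.341846
theta2 = arcsin(0.341846) = 19.9894 degrees

19.9894


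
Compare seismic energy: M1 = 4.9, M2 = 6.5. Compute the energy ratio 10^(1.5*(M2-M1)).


M2 - M1 = 6.5 - 4.9 = 1.6
1.5 * 1.6 = 2.4
ratio = 10^2.4 = 251.19

251.19


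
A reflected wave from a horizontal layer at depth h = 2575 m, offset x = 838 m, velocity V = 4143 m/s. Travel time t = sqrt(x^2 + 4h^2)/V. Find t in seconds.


x^2 + 4h^2 = 838^2 + 4*2575^2 = 702244 + 26522500 = 27224744
sqrt(27224744) = 5217.7336
t = 5217.7336 / 4143 = 1.2594 s

1.2594


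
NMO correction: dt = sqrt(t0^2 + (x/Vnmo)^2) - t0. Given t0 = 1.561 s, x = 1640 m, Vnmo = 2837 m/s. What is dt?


x/Vnmo = 1640/2837 = 0.578075
(x/Vnmo)^2 = 0.334171
t0^2 = 2.436721
sqrt(2.436721 + 0.334171) = 1.6646
dt = 1.6646 - 1.561 = 0.1036

0.1036


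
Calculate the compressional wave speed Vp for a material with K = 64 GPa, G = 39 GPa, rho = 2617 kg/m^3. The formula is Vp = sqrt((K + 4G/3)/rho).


First compute the effective modulus:
K + 4G/3 = 64e9 + 4*39e9/3 = 116000000000.0 Pa
Then divide by density:
116000000000.0 / 2617 = 44325563.6225 Pa/(kg/m^3)
Take the square root:
Vp = sqrt(44325563.6225) = 6657.74 m/s

6657.74


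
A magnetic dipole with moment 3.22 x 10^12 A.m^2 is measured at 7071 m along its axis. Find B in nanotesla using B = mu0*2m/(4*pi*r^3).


m = 3.22 x 10^12 = 3220000000000 A.m^2
2m = 6440000000000 A.m^2
r^3 = 7071^3 = 353543218911
B = (4pi*10^-7) * 6440000000000 / (4*pi * 353543218911) * 1e9
= 8092742.675647 / 4442755117029.14 * 1e9
= 1821.5595 nT

1821.5595


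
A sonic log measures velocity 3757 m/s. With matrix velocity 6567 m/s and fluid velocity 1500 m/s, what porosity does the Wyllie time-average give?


1/V - 1/Vm = 1/3757 - 1/6567 = 0.00011389
1/Vf - 1/Vm = 1/1500 - 1/6567 = 0.00051439
phi = 0.00011389 / 0.00051439 = 0.2214

0.2214


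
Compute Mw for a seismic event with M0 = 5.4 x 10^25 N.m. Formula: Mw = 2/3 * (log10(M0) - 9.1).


log10(M0) = log10(5.4 x 10^25) = 25.7324
Mw = 2/3 * (25.7324 - 9.1)
= 2/3 * 16.6324
= 11.09

11.09


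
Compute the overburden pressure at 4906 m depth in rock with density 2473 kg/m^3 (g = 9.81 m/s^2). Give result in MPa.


P = rho * g * z / 1e6
= 2473 * 9.81 * 4906 / 1e6
= 119020197.78 / 1e6
= 119.0202 MPa

119.0202


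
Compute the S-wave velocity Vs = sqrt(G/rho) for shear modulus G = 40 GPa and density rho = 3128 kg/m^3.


Convert G to Pa: G = 40e9 Pa
Compute G/rho = 40e9 / 3128 = 12787723.7852
Vs = sqrt(12787723.7852) = 3575.99 m/s

3575.99


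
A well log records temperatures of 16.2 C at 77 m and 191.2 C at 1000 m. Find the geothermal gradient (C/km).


dT = 191.2 - 16.2 = 175.0 C
dz = 1000 - 77 = 923 m
gradient = dT/dz * 1000 = 175.0/923 * 1000 = 189.5991 C/km

189.5991


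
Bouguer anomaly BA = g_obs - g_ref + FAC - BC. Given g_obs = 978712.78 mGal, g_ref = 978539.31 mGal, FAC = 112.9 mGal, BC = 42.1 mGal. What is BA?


BA = g_obs - g_ref + FAC - BC
= 978712.78 - 978539.31 + 112.9 - 42.1
= 244.27 mGal

244.27


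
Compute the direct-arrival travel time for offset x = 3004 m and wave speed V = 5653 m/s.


t = x / V
= 3004 / 5653
= 0.5314 s

0.5314


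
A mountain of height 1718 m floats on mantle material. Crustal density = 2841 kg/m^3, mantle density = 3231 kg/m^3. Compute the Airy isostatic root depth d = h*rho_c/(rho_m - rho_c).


rho_m - rho_c = 3231 - 2841 = 390
d = 1718 * 2841 / 390
= 4880838 / 390
= 12514.97 m

12514.97


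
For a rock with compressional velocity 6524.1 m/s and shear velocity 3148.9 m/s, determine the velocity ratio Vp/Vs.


Vp/Vs = 6524.1 / 3148.9
= 2.0719

2.0719


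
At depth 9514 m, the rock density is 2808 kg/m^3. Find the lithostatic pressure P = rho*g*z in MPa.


P = rho * g * z / 1e6
= 2808 * 9.81 * 9514 / 1e6
= 262077210.72 / 1e6
= 262.0772 MPa

262.0772


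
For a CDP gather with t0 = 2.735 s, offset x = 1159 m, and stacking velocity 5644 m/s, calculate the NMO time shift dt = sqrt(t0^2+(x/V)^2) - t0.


x/Vnmo = 1159/5644 = 0.205351
(x/Vnmo)^2 = 0.042169
t0^2 = 7.480225
sqrt(7.480225 + 0.042169) = 2.742698
dt = 2.742698 - 2.735 = 0.007698

0.007698


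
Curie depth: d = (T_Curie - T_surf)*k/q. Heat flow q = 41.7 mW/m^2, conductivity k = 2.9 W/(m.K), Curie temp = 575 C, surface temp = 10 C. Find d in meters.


T_Curie - T_surf = 575 - 10 = 565 C
Convert q to W/m^2: 41.7 mW/m^2 = 0.0417 W/m^2
d = 565 * 2.9 / 0.0417 = 39292.57 m

39292.57


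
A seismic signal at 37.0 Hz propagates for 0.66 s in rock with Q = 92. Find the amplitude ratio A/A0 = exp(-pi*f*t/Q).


pi*f*t/Q = pi*37.0*0.66/92 = 0.833888
A/A0 = exp(-0.833888) = 0.434357

0.434357


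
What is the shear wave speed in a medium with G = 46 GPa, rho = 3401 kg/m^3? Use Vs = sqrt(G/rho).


Convert G to Pa: G = 46e9 Pa
Compute G/rho = 46e9 / 3401 = 13525433.696
Vs = sqrt(13525433.696) = 3677.69 m/s

3677.69


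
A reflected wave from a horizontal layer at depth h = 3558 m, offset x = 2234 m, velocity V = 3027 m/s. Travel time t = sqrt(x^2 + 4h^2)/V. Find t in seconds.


x^2 + 4h^2 = 2234^2 + 4*3558^2 = 4990756 + 50637456 = 55628212
sqrt(55628212) = 7458.4323
t = 7458.4323 / 3027 = 2.464 s

2.464


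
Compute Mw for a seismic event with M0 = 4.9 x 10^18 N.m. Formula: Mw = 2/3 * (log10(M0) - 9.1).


log10(M0) = log10(4.9 x 10^18) = 18.6902
Mw = 2/3 * (18.6902 - 9.1)
= 2/3 * 9.5902
= 6.39

6.39


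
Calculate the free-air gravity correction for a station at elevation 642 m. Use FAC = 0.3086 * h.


FAC = 0.3086 * h
= 0.3086 * 642
= 198.1212 mGal

198.1212


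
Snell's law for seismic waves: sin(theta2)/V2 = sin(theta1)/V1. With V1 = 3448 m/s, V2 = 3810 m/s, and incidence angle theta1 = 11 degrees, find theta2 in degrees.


sin(theta1) = sin(11 deg) = 0.190809
sin(theta2) = V2/V1 * sin(theta1) = 3810/3448 * 0.190809 = 0.210842
theta2 = arcsin(0.210842) = 12.1717 degrees

12.1717


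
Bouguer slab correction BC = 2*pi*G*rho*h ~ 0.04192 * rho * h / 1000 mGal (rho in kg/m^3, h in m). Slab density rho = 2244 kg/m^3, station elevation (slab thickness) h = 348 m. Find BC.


BC = 0.04192 * rho * h / 1000
= 0.04192 * 2244 * 348 / 1000
= 32.7358 mGal

32.7358


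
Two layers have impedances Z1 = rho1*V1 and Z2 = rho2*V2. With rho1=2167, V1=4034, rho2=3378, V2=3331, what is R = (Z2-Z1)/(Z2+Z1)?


Z1 = 2167 * 4034 = 8741678
Z2 = 3378 * 3331 = 11252118
R = (11252118 - 8741678) / (11252118 + 8741678) = 2510440 / 19993796 = 0.1256

0.1256
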